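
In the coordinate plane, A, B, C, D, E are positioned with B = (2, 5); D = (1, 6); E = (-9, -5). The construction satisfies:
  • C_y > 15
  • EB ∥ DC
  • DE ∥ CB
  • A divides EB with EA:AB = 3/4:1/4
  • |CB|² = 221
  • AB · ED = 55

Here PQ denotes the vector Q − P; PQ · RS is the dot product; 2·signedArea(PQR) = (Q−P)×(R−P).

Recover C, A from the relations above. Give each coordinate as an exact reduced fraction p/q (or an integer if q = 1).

1. C_x = 12  [DE ∥ CB ∩ EB ∥ DC]
2. C_y = 16  [DE ∥ CB ∩ EB ∥ DC]
   → C = (12, 16)
3. A_x = -3/4  [A divides EB with EA:AB = 3/4:1/4]
4. A_y = 5/2  [A divides EB with EA:AB = 3/4:1/4]
   → A = (-3/4, 5/2)

A = (-3/4, 5/2)
C = (12, 16)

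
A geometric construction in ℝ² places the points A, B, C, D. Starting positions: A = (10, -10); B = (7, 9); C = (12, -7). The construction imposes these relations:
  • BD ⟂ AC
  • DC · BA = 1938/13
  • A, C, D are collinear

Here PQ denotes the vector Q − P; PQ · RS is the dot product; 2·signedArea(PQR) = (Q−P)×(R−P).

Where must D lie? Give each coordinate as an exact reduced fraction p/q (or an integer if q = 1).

D = (232/13, 23/13)

1. D_x = 232/13  [A, C, D are collinear ∩ BD ⟂ AC]
2. D_y = 23/13  [A, C, D are collinear ∩ BD ⟂ AC]
   → D = (232/13, 23/13)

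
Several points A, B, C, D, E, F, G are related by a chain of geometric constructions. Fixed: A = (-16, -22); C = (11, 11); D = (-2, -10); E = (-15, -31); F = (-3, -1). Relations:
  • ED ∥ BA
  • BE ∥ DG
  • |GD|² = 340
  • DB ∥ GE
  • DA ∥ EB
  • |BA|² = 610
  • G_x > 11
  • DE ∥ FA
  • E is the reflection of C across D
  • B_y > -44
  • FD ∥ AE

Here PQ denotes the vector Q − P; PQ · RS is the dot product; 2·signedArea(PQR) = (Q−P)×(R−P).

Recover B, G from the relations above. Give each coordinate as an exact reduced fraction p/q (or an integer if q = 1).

B = (-29, -43)
G = (12, 2)

1. B_x = -29  [ED ∥ BA ∩ DA ∥ EB]
2. B_y = -43  [ED ∥ BA ∩ DA ∥ EB]
   → B = (-29, -43)
3. G_x = 12  [DB ∥ GE ∩ BE ∥ DG]
4. G_y = 2  [DB ∥ GE ∩ BE ∥ DG]
   → G = (12, 2)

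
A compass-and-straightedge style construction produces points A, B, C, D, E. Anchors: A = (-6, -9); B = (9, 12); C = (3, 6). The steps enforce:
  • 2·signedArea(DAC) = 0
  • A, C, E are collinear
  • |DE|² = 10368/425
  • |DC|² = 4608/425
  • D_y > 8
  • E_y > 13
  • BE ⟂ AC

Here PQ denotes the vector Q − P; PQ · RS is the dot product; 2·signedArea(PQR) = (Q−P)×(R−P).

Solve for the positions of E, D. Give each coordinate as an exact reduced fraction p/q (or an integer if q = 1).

D = (399/85, 150/17)
E = (123/17, 222/17)

1. E_x = 123/17  [A, C, E are collinear ∩ BE ⟂ AC]
2. E_y = 222/17  [A, C, E are collinear ∩ BE ⟂ AC]
   → E = (123/17, 222/17)
3. D_x = 399/85  [line -15·x + 9·y + -9 = 0 ∩ |DC|² = 4608/425]
4. D_y = 150/17  [line -15·x + 9·y + -9 = 0 ∩ |DC|² = 4608/425]
   → D = (399/85, 150/17)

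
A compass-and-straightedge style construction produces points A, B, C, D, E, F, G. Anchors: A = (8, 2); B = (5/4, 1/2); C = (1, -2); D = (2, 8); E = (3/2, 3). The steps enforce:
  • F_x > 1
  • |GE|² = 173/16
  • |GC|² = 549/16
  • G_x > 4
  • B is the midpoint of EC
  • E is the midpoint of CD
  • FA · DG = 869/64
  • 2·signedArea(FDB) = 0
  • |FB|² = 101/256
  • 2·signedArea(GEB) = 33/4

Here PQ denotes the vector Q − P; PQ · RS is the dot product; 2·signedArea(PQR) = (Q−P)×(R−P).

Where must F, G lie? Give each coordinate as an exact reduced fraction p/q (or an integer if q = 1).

F = (21/16, 9/8)
G = (19/4, 5/2)

1. G_x = 19/4  [line 5/2·x + -1/4·y + -45/4 = 0 ∩ |GC|² = 549/16]
2. G_y = 5/2  [line 5/2·x + -1/4·y + -45/4 = 0 ∩ |GC|² = 549/16]
   → G = (19/4, 5/2)
3. F_x = 21/16  [2·signedArea(FDB) = 0 ∩ FA · DG = 869/64]
4. F_y = 9/8  [2·signedArea(FDB) = 0 ∩ FA · DG = 869/64]
   → F = (21/16, 9/8)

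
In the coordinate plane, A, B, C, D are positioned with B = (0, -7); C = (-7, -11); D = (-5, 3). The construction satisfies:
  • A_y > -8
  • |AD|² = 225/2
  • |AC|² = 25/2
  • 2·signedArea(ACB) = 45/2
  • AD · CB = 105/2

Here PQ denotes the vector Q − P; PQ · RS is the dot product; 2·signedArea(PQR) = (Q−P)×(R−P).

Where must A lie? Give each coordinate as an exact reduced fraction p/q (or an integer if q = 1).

1. A_x = -13/2  [2·signedArea(ACB) = 45/2 ∩ AD · CB = 105/2]
2. A_y = -15/2  [2·signedArea(ACB) = 45/2 ∩ AD · CB = 105/2]
   → A = (-13/2, -15/2)

A = (-13/2, -15/2)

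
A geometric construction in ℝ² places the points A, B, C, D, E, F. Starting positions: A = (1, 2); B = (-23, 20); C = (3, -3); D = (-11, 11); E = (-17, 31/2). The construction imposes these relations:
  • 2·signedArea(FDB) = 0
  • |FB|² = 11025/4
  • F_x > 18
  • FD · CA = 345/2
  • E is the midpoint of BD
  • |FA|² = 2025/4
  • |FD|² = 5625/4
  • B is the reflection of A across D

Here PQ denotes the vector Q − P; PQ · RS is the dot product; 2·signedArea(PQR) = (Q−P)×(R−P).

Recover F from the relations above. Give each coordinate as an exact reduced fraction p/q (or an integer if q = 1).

F = (19, -23/2)

1. F_x = 19  [2·signedArea(FDB) = 0 ∩ FD · CA = 345/2]
2. F_y = -23/2  [2·signedArea(FDB) = 0 ∩ FD · CA = 345/2]
   → F = (19, -23/2)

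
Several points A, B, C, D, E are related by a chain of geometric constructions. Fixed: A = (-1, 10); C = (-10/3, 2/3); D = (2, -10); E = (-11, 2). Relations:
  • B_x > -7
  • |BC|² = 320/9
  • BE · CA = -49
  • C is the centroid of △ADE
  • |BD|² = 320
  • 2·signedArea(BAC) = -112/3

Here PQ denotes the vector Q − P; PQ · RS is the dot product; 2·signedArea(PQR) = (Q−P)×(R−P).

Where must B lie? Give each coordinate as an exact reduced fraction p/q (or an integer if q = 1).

B = (-6, 6)

1. B_x = -6  [BE · CA = -49 ∩ 2·signedArea(BAC) = -112/3]
2. B_y = 6  [BE · CA = -49 ∩ 2·signedArea(BAC) = -112/3]
   → B = (-6, 6)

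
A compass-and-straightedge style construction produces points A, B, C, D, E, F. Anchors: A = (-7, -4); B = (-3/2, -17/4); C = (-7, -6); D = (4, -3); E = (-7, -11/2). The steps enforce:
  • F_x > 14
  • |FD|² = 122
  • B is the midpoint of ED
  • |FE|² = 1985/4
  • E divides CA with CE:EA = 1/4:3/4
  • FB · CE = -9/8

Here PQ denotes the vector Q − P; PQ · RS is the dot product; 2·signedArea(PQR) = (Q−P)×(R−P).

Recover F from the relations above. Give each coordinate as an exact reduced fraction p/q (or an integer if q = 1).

F = (15, -2)

1. F_y = -2  [FB · CE = -9/8]
2. F_x = 15  [|FD|² = 122]
   → F = (15, -2)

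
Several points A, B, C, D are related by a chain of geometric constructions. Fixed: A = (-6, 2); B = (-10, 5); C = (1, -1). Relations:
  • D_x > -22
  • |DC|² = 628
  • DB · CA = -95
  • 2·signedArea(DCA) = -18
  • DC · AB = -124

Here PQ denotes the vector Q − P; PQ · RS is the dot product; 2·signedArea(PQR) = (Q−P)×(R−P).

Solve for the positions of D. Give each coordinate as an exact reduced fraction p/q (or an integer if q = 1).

1. D_x = -21  [2·signedArea(DCA) = -18 ∩ DB · CA = -95]
2. D_y = 11  [2·signedArea(DCA) = -18 ∩ DB · CA = -95]
   → D = (-21, 11)

D = (-21, 11)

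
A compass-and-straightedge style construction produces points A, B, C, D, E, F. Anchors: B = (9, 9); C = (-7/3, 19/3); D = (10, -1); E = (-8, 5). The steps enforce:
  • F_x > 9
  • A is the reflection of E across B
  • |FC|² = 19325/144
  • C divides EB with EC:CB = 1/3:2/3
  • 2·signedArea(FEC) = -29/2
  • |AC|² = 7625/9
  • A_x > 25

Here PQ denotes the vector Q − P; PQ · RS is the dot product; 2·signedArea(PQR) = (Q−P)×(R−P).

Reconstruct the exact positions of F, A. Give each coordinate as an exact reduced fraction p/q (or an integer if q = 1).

1. F_x = 37/4  [line -4/3·x + 17/3·y + -49/2 = 0 ∩ |FC|² = 19325/144]
2. F_y = 13/2  [line -4/3·x + 17/3·y + -49/2 = 0 ∩ |FC|² = 19325/144]
   → F = (37/4, 13/2)
3. A_x = 26  [A is the reflection of E across B]
4. A_y = 13  [A is the reflection of E across B]
   → A = (26, 13)

A = (26, 13)
F = (37/4, 13/2)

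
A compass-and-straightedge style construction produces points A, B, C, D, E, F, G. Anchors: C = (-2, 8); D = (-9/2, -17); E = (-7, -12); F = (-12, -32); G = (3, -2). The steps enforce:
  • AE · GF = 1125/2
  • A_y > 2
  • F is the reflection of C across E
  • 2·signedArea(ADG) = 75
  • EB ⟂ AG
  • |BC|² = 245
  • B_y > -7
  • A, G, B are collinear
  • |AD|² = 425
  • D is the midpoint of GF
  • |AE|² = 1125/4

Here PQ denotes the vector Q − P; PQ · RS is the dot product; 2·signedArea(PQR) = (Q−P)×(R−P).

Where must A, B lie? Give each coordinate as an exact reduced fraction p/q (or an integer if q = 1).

1. A_x = 1/2  [AE · GF = 1125/2 ∩ 2·signedArea(ADG) = 75]
2. A_y = 3  [AE · GF = 1125/2 ∩ 2·signedArea(ADG) = 75]
   → A = (1/2, 3)
3. B_x = 5  [A, G, B are collinear ∩ EB ⟂ AG]
4. B_y = -6  [A, G, B are collinear ∩ EB ⟂ AG]
   → B = (5, -6)

A = (1/2, 3)
B = (5, -6)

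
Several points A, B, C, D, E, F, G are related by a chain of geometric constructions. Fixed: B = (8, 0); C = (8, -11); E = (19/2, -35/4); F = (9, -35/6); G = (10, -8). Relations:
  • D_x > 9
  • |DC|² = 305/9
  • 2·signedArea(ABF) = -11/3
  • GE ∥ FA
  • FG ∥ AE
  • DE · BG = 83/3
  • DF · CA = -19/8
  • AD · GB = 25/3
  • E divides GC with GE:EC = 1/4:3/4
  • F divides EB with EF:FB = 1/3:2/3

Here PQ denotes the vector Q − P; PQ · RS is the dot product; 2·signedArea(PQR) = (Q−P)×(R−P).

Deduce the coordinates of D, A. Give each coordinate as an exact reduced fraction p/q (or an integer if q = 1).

1. D_x = 28/3  [line -2·x + 8·y + 184/3 = 0 ∩ |DC|² = 305/9]
2. D_y = -16/3  [line -2·x + 8·y + 184/3 = 0 ∩ |DC|² = 305/9]
   → D = (28/3, -16/3)
3. A_x = 17/2  [DF · CA = -19/8 ∩ FG ∥ AE]
4. A_y = -79/12  [DF · CA = -19/8 ∩ FG ∥ AE]
   → A = (17/2, -79/12)

A = (17/2, -79/12)
D = (28/3, -16/3)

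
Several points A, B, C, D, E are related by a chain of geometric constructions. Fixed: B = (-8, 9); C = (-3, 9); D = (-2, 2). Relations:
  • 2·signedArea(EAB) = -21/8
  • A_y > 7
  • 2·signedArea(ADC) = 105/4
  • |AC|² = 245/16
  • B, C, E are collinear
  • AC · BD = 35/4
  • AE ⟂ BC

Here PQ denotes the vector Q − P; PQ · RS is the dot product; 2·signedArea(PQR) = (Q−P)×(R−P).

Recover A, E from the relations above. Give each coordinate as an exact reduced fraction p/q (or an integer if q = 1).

1. A_x = -13/2  [AC · BD = 35/4 ∩ 2·signedArea(ADC) = 105/4]
2. A_y = 29/4  [AC · BD = 35/4 ∩ 2·signedArea(ADC) = 105/4]
   → A = (-13/2, 29/4)
3. E_x = -13/2  [B, C, E are collinear ∩ AE ⟂ BC]
4. E_y = 9  [B, C, E are collinear ∩ AE ⟂ BC]
   → E = (-13/2, 9)

A = (-13/2, 29/4)
E = (-13/2, 9)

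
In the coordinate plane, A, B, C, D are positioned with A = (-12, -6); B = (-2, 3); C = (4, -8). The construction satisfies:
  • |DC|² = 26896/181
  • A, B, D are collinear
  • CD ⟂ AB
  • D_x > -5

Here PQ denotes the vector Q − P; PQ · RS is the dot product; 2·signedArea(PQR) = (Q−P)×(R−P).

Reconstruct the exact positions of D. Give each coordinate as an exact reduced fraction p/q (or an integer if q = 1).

1. D_x = -752/181  [A, B, D are collinear ∩ CD ⟂ AB]
2. D_y = 192/181  [A, B, D are collinear ∩ CD ⟂ AB]
   → D = (-752/181, 192/181)

D = (-752/181, 192/181)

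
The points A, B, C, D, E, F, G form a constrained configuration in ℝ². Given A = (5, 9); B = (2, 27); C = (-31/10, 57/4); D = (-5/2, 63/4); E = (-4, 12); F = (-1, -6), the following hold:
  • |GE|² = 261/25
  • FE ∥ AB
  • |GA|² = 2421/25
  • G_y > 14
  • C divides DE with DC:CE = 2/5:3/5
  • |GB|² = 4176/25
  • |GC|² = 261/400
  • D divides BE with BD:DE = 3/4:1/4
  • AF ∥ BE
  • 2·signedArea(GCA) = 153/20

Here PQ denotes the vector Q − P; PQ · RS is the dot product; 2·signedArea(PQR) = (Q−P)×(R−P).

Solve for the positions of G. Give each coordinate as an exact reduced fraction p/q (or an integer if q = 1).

G = (-14/5, 15)

1. G_x = -14/5  [line 21/4·x + 81/10·y + -534/5 = 0 ∩ |GA|² = 2421/25]
2. G_y = 15  [line 21/4·x + 81/10·y + -534/5 = 0 ∩ |GA|² = 2421/25]
   → G = (-14/5, 15)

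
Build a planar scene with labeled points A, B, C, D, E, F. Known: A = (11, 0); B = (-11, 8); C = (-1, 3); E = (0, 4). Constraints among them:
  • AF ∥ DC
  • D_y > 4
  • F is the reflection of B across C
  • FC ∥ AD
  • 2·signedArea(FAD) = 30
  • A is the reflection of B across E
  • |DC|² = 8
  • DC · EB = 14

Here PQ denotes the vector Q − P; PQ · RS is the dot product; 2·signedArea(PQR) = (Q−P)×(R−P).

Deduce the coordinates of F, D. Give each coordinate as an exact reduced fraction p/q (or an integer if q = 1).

1. F_x = 9  [F is the reflection of B across C]
2. F_y = -2  [F is the reflection of B across C]
   → F = (9, -2)
3. D_x = 1  [AF ∥ DC ∩ FC ∥ AD]
4. D_y = 5  [AF ∥ DC ∩ FC ∥ AD]
   → D = (1, 5)

D = (1, 5)
F = (9, -2)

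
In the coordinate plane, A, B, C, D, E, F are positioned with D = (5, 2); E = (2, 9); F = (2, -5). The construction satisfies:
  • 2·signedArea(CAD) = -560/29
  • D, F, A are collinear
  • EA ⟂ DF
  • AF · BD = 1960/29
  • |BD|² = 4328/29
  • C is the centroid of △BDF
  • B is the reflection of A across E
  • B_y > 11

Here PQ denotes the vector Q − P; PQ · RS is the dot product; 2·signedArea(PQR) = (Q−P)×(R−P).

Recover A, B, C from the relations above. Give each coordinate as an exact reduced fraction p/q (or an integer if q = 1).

1. A_x = 205/29  [D, F, A are collinear ∩ EA ⟂ DF]
2. A_y = 198/29  [D, F, A are collinear ∩ EA ⟂ DF]
   → A = (205/29, 198/29)
3. B_x = -89/29  [B is the reflection of A across E]
4. B_y = 324/29  [B is the reflection of A across E]
   → B = (-89/29, 324/29)
5. C_x = 38/29  [C is the centroid of △BDF]
6. C_y = 79/29  [C is the centroid of △BDF]
   → C = (38/29, 79/29)

A = (205/29, 198/29)
B = (-89/29, 324/29)
C = (38/29, 79/29)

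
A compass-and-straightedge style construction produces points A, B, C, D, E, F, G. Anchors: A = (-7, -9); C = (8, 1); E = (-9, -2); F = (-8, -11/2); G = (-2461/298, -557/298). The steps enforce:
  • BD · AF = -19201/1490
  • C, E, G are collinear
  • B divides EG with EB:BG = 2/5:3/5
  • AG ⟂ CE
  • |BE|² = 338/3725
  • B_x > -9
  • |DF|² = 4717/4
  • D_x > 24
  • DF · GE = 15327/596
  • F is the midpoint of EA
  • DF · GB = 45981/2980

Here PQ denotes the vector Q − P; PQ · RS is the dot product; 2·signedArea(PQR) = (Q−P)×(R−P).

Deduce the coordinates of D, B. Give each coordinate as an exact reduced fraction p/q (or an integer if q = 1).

B = (-6484/745, -1451/745)
D = (25, 4)

1. B_x = -6484/745  [B divides EG with EB:BG = 2/5:3/5]
2. B_y = -1451/745  [B divides EG with EB:BG = 2/5:3/5]
   → B = (-6484/745, -1451/745)
3. D_x = 25  [DF · GB = 45981/2980 ∩ BD · AF = -19201/1490]
4. D_y = 4  [DF · GB = 45981/2980 ∩ BD · AF = -19201/1490]
   → D = (25, 4)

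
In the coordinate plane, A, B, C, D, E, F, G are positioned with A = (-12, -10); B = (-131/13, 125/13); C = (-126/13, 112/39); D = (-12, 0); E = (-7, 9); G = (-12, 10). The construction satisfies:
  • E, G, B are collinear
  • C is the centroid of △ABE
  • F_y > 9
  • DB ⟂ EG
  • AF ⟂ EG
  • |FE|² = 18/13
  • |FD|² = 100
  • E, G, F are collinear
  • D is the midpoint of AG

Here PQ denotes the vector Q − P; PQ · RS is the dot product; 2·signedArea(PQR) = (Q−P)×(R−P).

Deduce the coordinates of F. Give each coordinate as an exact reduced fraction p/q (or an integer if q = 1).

1. F_x = -106/13  [E, G, F are collinear ∩ AF ⟂ EG]
2. F_y = 120/13  [E, G, F are collinear ∩ AF ⟂ EG]
   → F = (-106/13, 120/13)

F = (-106/13, 120/13)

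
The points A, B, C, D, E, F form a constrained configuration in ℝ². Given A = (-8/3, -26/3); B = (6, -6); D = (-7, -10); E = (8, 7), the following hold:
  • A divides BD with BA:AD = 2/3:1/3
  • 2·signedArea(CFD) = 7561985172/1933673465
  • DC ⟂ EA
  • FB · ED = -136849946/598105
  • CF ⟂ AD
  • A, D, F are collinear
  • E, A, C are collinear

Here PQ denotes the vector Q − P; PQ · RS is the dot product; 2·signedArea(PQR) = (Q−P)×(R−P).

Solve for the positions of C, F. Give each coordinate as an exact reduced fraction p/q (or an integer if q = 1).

1. C_x = -15064/3233  [E, A, C are collinear ∩ DC ⟂ EA]
2. C_y = -37482/3233  [E, A, C are collinear ∩ DC ⟂ EA]
   → C = (-15064/3233, -37482/3233)
3. F_x = -3175816/598105  [A, D, F are collinear ∩ CF ⟂ AD]
4. F_y = -5669998/598105  [A, D, F are collinear ∩ CF ⟂ AD]
   → F = (-3175816/598105, -5669998/598105)

C = (-15064/3233, -37482/3233)
F = (-3175816/598105, -5669998/598105)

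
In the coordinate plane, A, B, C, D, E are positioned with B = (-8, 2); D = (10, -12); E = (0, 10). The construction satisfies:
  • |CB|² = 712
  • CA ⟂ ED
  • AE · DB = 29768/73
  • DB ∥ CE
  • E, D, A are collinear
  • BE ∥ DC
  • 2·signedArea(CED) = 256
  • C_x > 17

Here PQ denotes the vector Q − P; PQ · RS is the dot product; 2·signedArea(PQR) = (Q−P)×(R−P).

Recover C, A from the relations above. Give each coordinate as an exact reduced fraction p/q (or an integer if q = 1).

1. C_x = 18  [DB ∥ CE ∩ BE ∥ DC]
2. C_y = -4  [DB ∥ CE ∩ BE ∥ DC]
   → C = (18, -4)
3. A_x = 610/73  [E, D, A are collinear ∩ CA ⟂ ED]
4. A_y = -612/73  [E, D, A are collinear ∩ CA ⟂ ED]
   → A = (610/73, -612/73)

A = (610/73, -612/73)
C = (18, -4)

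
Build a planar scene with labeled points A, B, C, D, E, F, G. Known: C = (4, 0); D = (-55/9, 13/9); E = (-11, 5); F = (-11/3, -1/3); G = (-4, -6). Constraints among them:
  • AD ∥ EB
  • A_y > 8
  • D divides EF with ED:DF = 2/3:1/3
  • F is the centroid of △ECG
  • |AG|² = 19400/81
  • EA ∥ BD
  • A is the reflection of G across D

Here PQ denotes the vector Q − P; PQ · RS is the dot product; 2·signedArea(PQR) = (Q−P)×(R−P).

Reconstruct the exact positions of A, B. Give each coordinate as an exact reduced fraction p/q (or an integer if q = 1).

1. A_x = -74/9  [A is the reflection of G across D]
2. A_y = 80/9  [A is the reflection of G across D]
   → A = (-74/9, 80/9)
3. B_x = -80/9  [EA ∥ BD ∩ AD ∥ EB]
4. B_y = -22/9  [EA ∥ BD ∩ AD ∥ EB]
   → B = (-80/9, -22/9)

A = (-74/9, 80/9)
B = (-80/9, -22/9)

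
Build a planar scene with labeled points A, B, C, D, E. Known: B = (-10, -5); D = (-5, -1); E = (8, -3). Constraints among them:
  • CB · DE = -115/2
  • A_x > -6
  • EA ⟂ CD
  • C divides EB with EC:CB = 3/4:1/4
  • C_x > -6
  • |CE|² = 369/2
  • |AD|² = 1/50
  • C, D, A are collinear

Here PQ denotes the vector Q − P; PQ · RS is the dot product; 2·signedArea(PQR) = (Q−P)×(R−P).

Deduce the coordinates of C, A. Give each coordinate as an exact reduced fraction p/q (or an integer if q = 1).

A = (-251/50, -57/50)
C = (-11/2, -9/2)

1. C_x = -11/2  [C divides EB with EC:CB = 3/4:1/4]
2. C_y = -9/2  [C divides EB with EC:CB = 3/4:1/4]
   → C = (-11/2, -9/2)
3. A_x = -251/50  [C, D, A are collinear ∩ EA ⟂ CD]
4. A_y = -57/50  [C, D, A are collinear ∩ EA ⟂ CD]
   → A = (-251/50, -57/50)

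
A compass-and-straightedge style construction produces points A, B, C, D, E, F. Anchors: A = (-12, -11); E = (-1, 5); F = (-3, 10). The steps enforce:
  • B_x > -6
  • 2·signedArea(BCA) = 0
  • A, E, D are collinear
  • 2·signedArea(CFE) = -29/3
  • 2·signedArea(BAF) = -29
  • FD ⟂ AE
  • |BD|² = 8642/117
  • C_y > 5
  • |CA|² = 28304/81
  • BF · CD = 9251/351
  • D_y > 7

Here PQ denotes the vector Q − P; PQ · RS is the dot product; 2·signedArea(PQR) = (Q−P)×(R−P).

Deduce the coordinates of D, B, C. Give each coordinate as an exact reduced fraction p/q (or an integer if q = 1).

1. D_x = 9/13  [A, E, D are collinear ∩ FD ⟂ AE]
2. D_y = 97/13  [A, E, D are collinear ∩ FD ⟂ AE]
   → D = (9/13, 97/13)
3. C_x = -28/9  [line 5·x + 2·y + 14/3 = 0 ∩ |CA|² = 28304/81]
4. C_y = 49/9  [line 5·x + 2·y + 14/3 = 0 ∩ |CA|² = 28304/81]
   → C = (-28/9, 49/9)
5. B_x = -16/3  [2·signedArea(BCA) = 0 ∩ 2·signedArea(BAF) = -29]
6. B_y = 4/3  [2·signedArea(BCA) = 0 ∩ 2·signedArea(BAF) = -29]
   → B = (-16/3, 4/3)

B = (-16/3, 4/3)
C = (-28/9, 49/9)
D = (9/13, 97/13)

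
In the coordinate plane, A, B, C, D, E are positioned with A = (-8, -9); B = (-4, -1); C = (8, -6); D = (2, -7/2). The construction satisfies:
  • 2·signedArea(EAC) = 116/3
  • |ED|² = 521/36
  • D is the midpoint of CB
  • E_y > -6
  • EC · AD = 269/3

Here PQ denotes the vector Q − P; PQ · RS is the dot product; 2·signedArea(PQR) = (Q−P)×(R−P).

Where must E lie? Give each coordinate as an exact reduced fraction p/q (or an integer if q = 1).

1. E_x = -4/3  [EC · AD = 269/3 ∩ 2·signedArea(EAC) = 116/3]
2. E_y = -16/3  [EC · AD = 269/3 ∩ 2·signedArea(EAC) = 116/3]
   → E = (-4/3, -16/3)

E = (-4/3, -16/3)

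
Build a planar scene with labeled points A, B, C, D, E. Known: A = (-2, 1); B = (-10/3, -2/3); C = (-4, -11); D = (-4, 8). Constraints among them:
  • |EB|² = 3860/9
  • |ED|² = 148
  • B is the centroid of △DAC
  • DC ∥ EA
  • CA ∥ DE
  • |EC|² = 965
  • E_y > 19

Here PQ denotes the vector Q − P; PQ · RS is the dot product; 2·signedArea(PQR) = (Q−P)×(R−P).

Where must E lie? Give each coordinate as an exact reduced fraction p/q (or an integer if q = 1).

1. E_x = -2  [DC ∥ EA ∩ CA ∥ DE]
2. E_y = 20  [DC ∥ EA ∩ CA ∥ DE]
   → E = (-2, 20)

E = (-2, 20)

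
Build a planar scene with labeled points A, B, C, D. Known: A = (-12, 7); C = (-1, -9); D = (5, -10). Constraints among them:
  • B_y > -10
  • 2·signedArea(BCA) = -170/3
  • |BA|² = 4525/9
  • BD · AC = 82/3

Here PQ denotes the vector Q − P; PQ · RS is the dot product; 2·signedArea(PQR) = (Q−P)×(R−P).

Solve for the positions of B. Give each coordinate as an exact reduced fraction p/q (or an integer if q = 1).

B = (3, -29/3)

1. B_x = 3  [2·signedArea(BCA) = -170/3 ∩ BD · AC = 82/3]
2. B_y = -29/3  [2·signedArea(BCA) = -170/3 ∩ BD · AC = 82/3]
   → B = (3, -29/3)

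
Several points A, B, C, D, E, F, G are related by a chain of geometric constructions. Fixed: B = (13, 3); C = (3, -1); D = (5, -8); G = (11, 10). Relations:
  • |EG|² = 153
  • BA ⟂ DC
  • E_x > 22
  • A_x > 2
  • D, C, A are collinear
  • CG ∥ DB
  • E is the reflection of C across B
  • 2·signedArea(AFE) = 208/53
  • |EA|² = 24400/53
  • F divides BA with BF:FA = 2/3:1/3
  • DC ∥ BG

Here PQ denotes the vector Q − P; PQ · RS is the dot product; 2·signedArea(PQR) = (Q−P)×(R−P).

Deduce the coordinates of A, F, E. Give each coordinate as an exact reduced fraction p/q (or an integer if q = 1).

A = (143/53, 3/53)
E = (23, 7)
F = (325/53, 55/53)

1. A_x = 143/53  [D, C, A are collinear ∩ BA ⟂ DC]
2. A_y = 3/53  [D, C, A are collinear ∩ BA ⟂ DC]
   → A = (143/53, 3/53)
3. F_x = 325/53  [F divides BA with BF:FA = 2/3:1/3]
4. F_y = 55/53  [F divides BA with BF:FA = 2/3:1/3]
   → F = (325/53, 55/53)
5. E_x = 23  [E is the reflection of C across B]
6. E_y = 7  [E is the reflection of C across B]
   → E = (23, 7)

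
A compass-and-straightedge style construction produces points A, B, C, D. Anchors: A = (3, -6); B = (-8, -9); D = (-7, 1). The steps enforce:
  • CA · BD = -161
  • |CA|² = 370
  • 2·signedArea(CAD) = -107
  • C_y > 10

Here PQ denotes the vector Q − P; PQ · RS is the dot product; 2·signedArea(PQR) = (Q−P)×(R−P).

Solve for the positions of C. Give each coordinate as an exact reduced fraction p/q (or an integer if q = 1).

C = (-6, 11)

1. C_x = -6  [CA · BD = -161 ∩ 2·signedArea(CAD) = -107]
2. C_y = 11  [CA · BD = -161 ∩ 2·signedArea(CAD) = -107]
   → C = (-6, 11)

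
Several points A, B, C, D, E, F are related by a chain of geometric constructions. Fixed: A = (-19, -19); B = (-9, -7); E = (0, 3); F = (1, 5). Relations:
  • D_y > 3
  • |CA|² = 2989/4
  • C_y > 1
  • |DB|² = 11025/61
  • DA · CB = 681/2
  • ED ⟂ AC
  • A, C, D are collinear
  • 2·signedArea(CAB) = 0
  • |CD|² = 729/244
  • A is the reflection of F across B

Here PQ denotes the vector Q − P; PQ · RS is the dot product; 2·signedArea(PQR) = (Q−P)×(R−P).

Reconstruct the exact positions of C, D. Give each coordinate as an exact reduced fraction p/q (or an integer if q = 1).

1. C_x = -3/2  [line -12·x + 10·y + -38 = 0 ∩ |CA|² = 2989/4]
2. C_y = 2  [line -12·x + 10·y + -38 = 0 ∩ |CA|² = 2989/4]
   → C = (-3/2, 2)
3. D_x = -24/61  [A, C, D are collinear ∩ ED ⟂ AC]
4. D_y = 203/61  [A, C, D are collinear ∩ ED ⟂ AC]
   → D = (-24/61, 203/61)

C = (-3/2, 2)
D = (-24/61, 203/61)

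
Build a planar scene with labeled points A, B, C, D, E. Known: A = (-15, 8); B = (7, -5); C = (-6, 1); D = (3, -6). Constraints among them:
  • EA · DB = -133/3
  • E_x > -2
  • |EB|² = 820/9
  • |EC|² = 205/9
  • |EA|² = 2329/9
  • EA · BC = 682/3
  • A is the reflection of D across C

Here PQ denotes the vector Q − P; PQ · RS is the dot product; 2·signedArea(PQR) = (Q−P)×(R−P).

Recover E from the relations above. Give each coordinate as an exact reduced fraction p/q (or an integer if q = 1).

E = (-5/3, -1)

1. E_x = -5/3  [EA · BC = 682/3 ∩ EA · DB = -133/3]
2. E_y = -1  [EA · BC = 682/3 ∩ EA · DB = -133/3]
   → E = (-5/3, -1)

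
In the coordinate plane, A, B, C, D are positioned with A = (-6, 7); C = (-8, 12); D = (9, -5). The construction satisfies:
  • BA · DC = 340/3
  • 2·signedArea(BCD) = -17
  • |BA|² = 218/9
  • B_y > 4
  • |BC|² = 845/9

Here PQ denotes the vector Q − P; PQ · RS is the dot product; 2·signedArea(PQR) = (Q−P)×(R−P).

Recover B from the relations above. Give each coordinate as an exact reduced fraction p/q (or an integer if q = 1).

B = (-5/3, 14/3)

1. B_x = -5/3  [2·signedArea(BCD) = -17 ∩ BA · DC = 340/3]
2. B_y = 14/3  [2·signedArea(BCD) = -17 ∩ BA · DC = 340/3]
   → B = (-5/3, 14/3)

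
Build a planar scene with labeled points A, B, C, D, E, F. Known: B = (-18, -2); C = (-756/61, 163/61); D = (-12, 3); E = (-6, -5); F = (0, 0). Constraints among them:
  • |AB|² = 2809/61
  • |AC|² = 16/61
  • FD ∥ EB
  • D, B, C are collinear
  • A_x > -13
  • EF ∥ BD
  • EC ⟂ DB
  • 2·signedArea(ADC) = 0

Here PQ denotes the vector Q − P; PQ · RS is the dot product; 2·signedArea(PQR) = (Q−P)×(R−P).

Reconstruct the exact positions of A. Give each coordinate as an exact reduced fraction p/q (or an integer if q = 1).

1. A_x = -780/61  [line 20/61·x + -24/61·y + 312/61 = 0 ∩ |AB|² = 2809/61]
2. A_y = 143/61  [line 20/61·x + -24/61·y + 312/61 = 0 ∩ |AB|² = 2809/61]
   → A = (-780/61, 143/61)

A = (-780/61, 143/61)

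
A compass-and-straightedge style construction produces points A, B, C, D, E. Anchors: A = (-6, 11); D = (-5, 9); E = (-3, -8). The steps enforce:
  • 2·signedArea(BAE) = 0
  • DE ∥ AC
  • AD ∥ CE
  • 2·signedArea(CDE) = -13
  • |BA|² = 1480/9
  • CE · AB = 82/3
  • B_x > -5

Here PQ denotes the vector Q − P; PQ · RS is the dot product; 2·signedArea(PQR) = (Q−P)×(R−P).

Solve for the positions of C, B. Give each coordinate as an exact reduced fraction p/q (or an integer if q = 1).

1. C_x = -4  [AD ∥ CE ∩ DE ∥ AC]
2. C_y = -6  [AD ∥ CE ∩ DE ∥ AC]
   → C = (-4, -6)
3. B_x = -4  [2·signedArea(BAE) = 0 ∩ CE · AB = 82/3]
4. B_y = -5/3  [2·signedArea(BAE) = 0 ∩ CE · AB = 82/3]
   → B = (-4, -5/3)

B = (-4, -5/3)
C = (-4, -6)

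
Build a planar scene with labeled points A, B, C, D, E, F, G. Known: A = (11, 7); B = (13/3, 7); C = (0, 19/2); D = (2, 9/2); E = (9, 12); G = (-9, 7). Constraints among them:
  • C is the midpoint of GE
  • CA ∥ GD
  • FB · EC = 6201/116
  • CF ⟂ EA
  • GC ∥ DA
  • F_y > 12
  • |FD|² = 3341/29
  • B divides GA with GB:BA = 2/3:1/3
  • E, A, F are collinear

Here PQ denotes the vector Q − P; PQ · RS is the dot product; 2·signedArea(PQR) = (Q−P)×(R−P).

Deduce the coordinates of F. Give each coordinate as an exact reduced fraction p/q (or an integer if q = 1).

F = (250/29, 751/58)

1. F_x = 250/29  [E, A, F are collinear ∩ CF ⟂ EA]
2. F_y = 751/58  [E, A, F are collinear ∩ CF ⟂ EA]
   → F = (250/29, 751/58)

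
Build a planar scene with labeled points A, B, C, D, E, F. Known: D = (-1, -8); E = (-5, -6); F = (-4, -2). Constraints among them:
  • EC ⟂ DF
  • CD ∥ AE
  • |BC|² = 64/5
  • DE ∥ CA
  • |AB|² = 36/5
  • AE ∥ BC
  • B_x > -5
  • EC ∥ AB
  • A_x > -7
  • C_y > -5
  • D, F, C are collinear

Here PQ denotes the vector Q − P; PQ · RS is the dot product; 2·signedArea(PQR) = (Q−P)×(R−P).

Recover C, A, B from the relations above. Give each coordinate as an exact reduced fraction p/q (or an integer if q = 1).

A = (-33/5, -14/5)
B = (-21/5, -8/5)
C = (-13/5, -24/5)

1. C_x = -13/5  [D, F, C are collinear ∩ EC ⟂ DF]
2. C_y = -24/5  [D, F, C are collinear ∩ EC ⟂ DF]
   → C = (-13/5, -24/5)
3. A_x = -33/5  [CD ∥ AE ∩ DE ∥ CA]
4. A_y = -14/5  [CD ∥ AE ∩ DE ∥ CA]
   → A = (-33/5, -14/5)
5. B_x = -21/5  [AE ∥ BC ∩ EC ∥ AB]
6. B_y = -8/5  [AE ∥ BC ∩ EC ∥ AB]
   → B = (-21/5, -8/5)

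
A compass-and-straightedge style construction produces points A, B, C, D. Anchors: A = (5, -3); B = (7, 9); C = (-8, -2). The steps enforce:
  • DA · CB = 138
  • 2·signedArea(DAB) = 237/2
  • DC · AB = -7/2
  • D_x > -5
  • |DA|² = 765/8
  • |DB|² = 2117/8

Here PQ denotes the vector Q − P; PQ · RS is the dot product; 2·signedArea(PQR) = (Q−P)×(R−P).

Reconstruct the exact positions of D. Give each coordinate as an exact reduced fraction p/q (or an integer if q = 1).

1. D_x = -19/4  [DA · CB = 138 ∩ DC · AB = -7/2]
2. D_y = -9/4  [DA · CB = 138 ∩ DC · AB = -7/2]
   → D = (-19/4, -9/4)

D = (-19/4, -9/4)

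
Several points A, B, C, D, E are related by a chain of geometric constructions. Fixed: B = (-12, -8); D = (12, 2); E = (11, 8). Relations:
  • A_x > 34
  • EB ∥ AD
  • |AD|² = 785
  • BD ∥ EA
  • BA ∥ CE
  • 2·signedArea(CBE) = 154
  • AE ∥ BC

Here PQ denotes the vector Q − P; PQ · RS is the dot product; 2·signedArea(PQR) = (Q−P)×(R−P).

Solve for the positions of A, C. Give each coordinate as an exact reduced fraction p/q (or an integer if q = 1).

1. A_x = 35  [EB ∥ AD ∩ BD ∥ EA]
2. A_y = 18  [EB ∥ AD ∩ BD ∥ EA]
   → A = (35, 18)
3. C_x = -36  [BA ∥ CE ∩ AE ∥ BC]
4. C_y = -18  [BA ∥ CE ∩ AE ∥ BC]
   → C = (-36, -18)

A = (35, 18)
C = (-36, -18)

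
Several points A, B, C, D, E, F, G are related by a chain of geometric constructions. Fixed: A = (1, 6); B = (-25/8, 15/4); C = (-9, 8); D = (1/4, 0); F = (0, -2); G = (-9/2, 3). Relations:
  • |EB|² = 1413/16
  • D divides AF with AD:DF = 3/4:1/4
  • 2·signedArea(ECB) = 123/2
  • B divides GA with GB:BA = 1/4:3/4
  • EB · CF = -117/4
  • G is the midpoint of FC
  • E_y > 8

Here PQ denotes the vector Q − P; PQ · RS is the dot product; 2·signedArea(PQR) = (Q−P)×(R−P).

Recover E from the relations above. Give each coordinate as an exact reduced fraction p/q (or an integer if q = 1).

E = (41/8, 33/4)

1. E_x = 41/8  [EB · CF = -117/4 ∩ 2·signedArea(ECB) = 123/2]
2. E_y = 33/4  [EB · CF = -117/4 ∩ 2·signedArea(ECB) = 123/2]
   → E = (41/8, 33/4)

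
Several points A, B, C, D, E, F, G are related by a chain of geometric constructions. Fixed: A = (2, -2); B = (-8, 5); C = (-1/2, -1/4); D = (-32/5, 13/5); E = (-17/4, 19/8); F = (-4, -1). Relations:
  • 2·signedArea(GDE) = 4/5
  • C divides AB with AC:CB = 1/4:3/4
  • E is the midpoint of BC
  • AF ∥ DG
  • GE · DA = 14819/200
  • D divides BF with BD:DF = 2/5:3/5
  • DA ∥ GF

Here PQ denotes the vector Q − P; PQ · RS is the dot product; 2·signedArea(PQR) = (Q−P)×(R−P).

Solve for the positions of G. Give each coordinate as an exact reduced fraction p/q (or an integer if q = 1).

G = (-62/5, 18/5)

1. G_x = -62/5  [DA ∥ GF ∩ AF ∥ DG]
2. G_y = 18/5  [DA ∥ GF ∩ AF ∥ DG]
   → G = (-62/5, 18/5)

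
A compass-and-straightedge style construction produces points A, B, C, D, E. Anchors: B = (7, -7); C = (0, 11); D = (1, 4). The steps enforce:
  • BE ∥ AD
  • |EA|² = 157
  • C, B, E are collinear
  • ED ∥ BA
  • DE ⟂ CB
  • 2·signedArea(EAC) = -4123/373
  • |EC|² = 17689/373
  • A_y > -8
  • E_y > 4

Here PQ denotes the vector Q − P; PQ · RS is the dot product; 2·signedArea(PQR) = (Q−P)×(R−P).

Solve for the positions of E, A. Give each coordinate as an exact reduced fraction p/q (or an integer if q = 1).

1. E_x = 931/373  [C, B, E are collinear ∩ DE ⟂ CB]
2. E_y = 1709/373  [C, B, E are collinear ∩ DE ⟂ CB]
   → E = (931/373, 1709/373)
3. A_x = 2053/373  [BE ∥ AD ∩ ED ∥ BA]
4. A_y = -2828/373  [BE ∥ AD ∩ ED ∥ BA]
   → A = (2053/373, -2828/373)

A = (2053/373, -2828/373)
E = (931/373, 1709/373)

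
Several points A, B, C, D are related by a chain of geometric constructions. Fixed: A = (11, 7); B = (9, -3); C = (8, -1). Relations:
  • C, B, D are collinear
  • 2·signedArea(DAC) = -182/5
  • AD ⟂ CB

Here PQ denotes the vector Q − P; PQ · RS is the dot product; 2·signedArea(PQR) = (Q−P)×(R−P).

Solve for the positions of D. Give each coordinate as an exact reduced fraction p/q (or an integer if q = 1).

D = (27/5, 21/5)

1. D_x = 27/5  [C, B, D are collinear ∩ AD ⟂ CB]
2. D_y = 21/5  [C, B, D are collinear ∩ AD ⟂ CB]
   → D = (27/5, 21/5)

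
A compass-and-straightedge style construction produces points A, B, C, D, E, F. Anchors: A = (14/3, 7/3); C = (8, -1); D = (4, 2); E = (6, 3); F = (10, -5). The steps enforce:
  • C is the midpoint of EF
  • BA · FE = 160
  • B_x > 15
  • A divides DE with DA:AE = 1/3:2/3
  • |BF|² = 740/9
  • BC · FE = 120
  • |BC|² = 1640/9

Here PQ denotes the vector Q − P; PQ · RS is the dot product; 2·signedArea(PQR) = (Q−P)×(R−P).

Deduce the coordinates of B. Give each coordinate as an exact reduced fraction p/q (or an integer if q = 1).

B = (46/3, -37/3)

1. B_x = 46/3  [line 4·x + -8·y + -160 = 0 ∩ |BF|² = 740/9]
2. B_y = -37/3  [line 4·x + -8·y + -160 = 0 ∩ |BF|² = 740/9]
   → B = (46/3, -37/3)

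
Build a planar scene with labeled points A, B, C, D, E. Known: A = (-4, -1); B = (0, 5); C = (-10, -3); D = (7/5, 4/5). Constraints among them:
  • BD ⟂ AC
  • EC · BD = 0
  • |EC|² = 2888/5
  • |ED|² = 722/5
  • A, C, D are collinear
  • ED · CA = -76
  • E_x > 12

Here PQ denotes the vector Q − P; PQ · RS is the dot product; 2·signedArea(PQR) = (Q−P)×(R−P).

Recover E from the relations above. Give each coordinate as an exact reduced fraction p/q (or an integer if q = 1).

1. E_x = 64/5  [EC · BD = 0 ∩ ED · CA = -76]
2. E_y = 23/5  [EC · BD = 0 ∩ ED · CA = -76]
   → E = (64/5, 23/5)

E = (64/5, 23/5)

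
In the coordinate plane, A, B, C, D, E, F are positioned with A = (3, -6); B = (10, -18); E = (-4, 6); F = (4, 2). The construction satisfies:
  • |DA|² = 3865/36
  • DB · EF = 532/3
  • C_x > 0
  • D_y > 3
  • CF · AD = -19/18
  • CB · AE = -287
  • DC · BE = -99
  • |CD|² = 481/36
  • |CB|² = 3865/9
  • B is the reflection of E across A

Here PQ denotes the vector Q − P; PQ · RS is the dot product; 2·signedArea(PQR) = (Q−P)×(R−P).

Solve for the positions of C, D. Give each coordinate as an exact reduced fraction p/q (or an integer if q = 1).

1. C_x = 1  [line 7·x + -12·y + 1 = 0 ∩ |CB|² = 3865/9]
2. C_y = 2/3  [line 7·x + -12·y + 1 = 0 ∩ |CB|² = 3865/9]
   → C = (1, 2/3)
3. D_x = -3/2  [CF · AD = -19/18 ∩ DC · BE = -99]
4. D_y = 10/3  [CF · AD = -19/18 ∩ DC · BE = -99]
   → D = (-3/2, 10/3)

C = (1, 2/3)
D = (-3/2, 10/3)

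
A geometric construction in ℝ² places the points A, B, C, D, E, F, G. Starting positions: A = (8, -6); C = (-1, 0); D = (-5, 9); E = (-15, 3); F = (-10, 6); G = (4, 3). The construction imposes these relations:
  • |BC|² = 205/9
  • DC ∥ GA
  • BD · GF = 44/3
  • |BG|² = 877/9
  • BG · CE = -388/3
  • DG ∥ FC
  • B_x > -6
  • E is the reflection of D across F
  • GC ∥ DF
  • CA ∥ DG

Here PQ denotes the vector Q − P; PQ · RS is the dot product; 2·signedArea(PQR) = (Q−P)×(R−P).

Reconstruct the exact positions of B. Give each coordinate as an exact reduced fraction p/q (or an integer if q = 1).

B = (-17/3, 1)

1. B_x = -17/3  [line 14·x + -3·y + 247/3 = 0 ∩ |BC|² = 205/9]
2. B_y = 1  [line 14·x + -3·y + 247/3 = 0 ∩ |BC|² = 205/9]
   → B = (-17/3, 1)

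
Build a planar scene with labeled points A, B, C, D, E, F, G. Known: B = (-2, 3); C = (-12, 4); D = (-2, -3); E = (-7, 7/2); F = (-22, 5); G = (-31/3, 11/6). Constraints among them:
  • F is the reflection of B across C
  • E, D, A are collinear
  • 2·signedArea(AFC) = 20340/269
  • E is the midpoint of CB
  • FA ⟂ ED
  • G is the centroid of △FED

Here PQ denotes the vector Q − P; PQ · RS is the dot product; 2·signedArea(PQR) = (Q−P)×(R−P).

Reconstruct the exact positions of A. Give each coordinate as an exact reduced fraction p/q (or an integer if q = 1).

A = (-3578/269, 3145/269)

1. A_x = -3578/269  [E, D, A are collinear ∩ FA ⟂ ED]
2. A_y = 3145/269  [E, D, A are collinear ∩ FA ⟂ ED]
   → A = (-3578/269, 3145/269)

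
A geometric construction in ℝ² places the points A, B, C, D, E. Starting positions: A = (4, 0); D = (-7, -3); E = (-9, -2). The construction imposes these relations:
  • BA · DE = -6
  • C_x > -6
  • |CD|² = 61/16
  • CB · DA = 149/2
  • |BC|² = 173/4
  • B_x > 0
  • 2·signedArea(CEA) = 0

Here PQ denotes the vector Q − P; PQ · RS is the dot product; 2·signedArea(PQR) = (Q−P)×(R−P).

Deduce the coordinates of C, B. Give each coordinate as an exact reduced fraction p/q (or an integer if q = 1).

1. C_x = -23/4  [line -2·x + 13·y + 8 = 0 ∩ |CD|² = 61/16]
2. C_y = -3/2  [line -2·x + 13·y + 8 = 0 ∩ |CD|² = 61/16]
   → C = (-23/4, -3/2)
3. B_x = 3/4  [BA · DE = -6 ∩ CB · DA = 149/2]
4. B_y = -1/2  [BA · DE = -6 ∩ CB · DA = 149/2]
   → B = (3/4, -1/2)

B = (3/4, -1/2)
C = (-23/4, -3/2)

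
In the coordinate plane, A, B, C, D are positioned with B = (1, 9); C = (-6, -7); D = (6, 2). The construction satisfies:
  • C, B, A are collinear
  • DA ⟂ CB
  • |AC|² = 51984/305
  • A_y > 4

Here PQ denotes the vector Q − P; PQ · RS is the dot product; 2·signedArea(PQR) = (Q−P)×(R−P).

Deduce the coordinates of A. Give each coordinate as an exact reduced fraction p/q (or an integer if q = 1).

1. A_x = -234/305  [C, B, A are collinear ∩ DA ⟂ CB]
2. A_y = 1513/305  [C, B, A are collinear ∩ DA ⟂ CB]
   → A = (-234/305, 1513/305)

A = (-234/305, 1513/305)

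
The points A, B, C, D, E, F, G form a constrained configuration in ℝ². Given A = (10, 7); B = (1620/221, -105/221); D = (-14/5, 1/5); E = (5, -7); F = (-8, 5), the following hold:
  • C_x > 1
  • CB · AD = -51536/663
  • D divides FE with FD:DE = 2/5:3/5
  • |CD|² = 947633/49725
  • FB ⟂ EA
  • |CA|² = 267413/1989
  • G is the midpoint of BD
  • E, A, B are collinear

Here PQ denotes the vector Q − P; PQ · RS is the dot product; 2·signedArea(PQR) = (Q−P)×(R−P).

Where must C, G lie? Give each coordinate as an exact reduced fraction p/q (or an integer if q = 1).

1. C_x = 319/221  [line 64/5·x + 34/5·y + -8530/663 = 0 ∩ |CA|² = 267413/1989]
2. C_y = -547/663  [line 64/5·x + 34/5·y + -8530/663 = 0 ∩ |CA|² = 267413/1989]
   → C = (319/221, -547/663)
3. G_x = 2503/1105  [G is the midpoint of BD]
4. G_y = -152/1105  [G is the midpoint of BD]
   → G = (2503/1105, -152/1105)

C = (319/221, -547/663)
G = (2503/1105, -152/1105)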